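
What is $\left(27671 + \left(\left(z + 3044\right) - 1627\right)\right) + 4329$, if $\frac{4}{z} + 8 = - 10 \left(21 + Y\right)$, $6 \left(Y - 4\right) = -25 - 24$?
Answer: $\frac{17677581}{529} \approx 33417.0$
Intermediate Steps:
$Y = - \frac{25}{6}$ ($Y = 4 + \frac{-25 - 24}{6} = 4 + \frac{1}{6} \left(-49\right) = 4 - \frac{49}{6} = - \frac{25}{6} \approx -4.1667$)
$z = - \frac{12}{529}$ ($z = \frac{4}{-8 - 10 \left(21 - \frac{25}{6}\right)} = \frac{4}{-8 - \frac{505}{3}} = \frac{4}{- \frac{529}{3}} = 4 \left(- \frac{3}{529}\right) = - \frac{12}{529} \approx -0.022684$)
$\left(27671 + \left(\left(z + 3044\right) - 1627\right)\right) + 4329 = \left(27671 + \left(\left(- \frac{12}{529} + 3044\right) - 1627\right)\right) + 4329 = \left(27671 + \left(\frac{1610264}{529} - 1627\right)\right) + 4329 = \left(27671 + \frac{749581}{529}\right) + 4329 = \frac{15387540}{529} + 4329 = \frac{17677581}{529}$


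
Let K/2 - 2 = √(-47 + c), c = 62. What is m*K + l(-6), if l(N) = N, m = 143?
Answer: 566 + 286*√15 ≈ 1673.7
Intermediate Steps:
K = 4 + 2*√15 (K = 4 + 2*√(-47 + 62) = 4 + 2*√15 ≈ 11.746)
m*K + l(-6) = 143*(4 + 2*√15) - 6 = (572 + 286*√15) - 6 = 566 + 286*√15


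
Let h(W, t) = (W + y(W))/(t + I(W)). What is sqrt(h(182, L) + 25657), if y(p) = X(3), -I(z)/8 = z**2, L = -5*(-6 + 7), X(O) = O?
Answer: 2*sqrt(450430495394117)/264997 ≈ 160.18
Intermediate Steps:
L = -5 (L = -5*1 = -5)
I(z) = -8*z**2
y(p) = 3
h(W, t) = (3 + W)/(t - 8*W**2) (h(W, t) = (W + 3)/(t - 8*W**2) = (3 + W)/(t - 8*W**2))
sqrt(h(182, L) + 25657) = sqrt((3 + 182)/(-5 - 8*182**2) + 25657) = sqrt(185/(-5 - 8*33124) + 25657) = sqrt(185/(-5 - 264992) + 25657) = sqrt(185/(-264997) + 25657) = sqrt(-1/264997*185 + 25657) = sqrt(-185/264997 + 25657) = sqrt(6799027844/264997) = 2*sqrt(450430495394117)/264997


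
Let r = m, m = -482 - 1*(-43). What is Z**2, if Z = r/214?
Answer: 192721/45796 ≈ 4.2083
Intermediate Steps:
m = -439 (m = -482 + 43 = -439)
r = -439
Z = -439/214 ≈ -2.0514
Z**2 = (-439/214)**2 = 192721/45796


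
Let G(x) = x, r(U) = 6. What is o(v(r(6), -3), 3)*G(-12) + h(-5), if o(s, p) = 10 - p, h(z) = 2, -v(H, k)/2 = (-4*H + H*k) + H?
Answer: -82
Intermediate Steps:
v(H, k) = 6*H - 2*H*k (v(H, k) = -2*((-4*H + H*k) + H) = -2*(-3*H + H*k) = 6*H - 2*H*k)
o(v(r(6), -3), 3)*G(-12) + h(-5) = (10 - 1*3)*(-12) + 2 = (10 - 3)*(-12) + 2 = 7*(-12) + 2 = -84 + 2 = -82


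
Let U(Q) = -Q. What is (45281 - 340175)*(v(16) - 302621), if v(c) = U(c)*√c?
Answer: 89259990390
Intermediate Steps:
v(c) = -c^(3/2) (v(c) = (-c)*√c = -c^(3/2))
(45281 - 340175)*(v(16) - 302621) = (45281 - 340175)*(-16^(3/2) - 302621) = -294894*(-1*64 - 302621) = -294894*(-64 - 302621) = -294894*(-302685) = 89259990390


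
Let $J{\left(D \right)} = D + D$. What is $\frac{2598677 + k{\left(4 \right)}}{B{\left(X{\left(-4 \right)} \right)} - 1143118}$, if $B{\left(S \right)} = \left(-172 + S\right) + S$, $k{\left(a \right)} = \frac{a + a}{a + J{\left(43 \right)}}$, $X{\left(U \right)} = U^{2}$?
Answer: $- \frac{116940469}{51446610} \approx -2.273$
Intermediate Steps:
$J{\left(D \right)} = 2 D$
$k{\left(a \right)} = \frac{2 a}{86 + a}$ ($k{\left(a \right)} = \frac{a + a}{a + 2 \cdot 43} = \frac{2 a}{a + 86} = \frac{2 a}{86 + a}$)
$B{\left(S \right)} = -172 + 2 S$
$\frac{2598677 + k{\left(4 \right)}}{B{\left(X{\left(-4 \right)} \right)} - 1143118} = \frac{2598677 + 2 \cdot 4 \frac{1}{86 + 4}}{\left(-172 + 2 \left(-4\right)^{2}\right) - 1143118} = \frac{2598677 + 2 \cdot 4 \cdot \frac{1}{90}}{\left(-172 + 2 \cdot 16\right) - 1143118} = \frac{2598677 + 2 \cdot 4 \cdot \frac{1}{90}}{\left(-172 + 32\right) - 1143118} = \frac{2598677 + \frac{4}{45}}{-140 - 1143118} = \frac{116940469}{45 \left(-1143258\right)} = \frac{116940469}{45} \left(- \frac{1}{1143258}\right) = - \frac{116940469}{51446610}$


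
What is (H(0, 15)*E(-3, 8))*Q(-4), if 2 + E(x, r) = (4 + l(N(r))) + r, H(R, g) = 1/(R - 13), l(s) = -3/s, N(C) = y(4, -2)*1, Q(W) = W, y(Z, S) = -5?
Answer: 212/65 ≈ 3.2615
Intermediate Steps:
N(C) = -5 (N(C) = -5*1 = -5)
H(R, g) = 1/(-13 + R)
E(x, r) = 13/5 + r (E(x, r) = -2 + ((4 - 3/(-5)) + r) = -2 + ((4 - 3*(-1/5)) + r) = -2 + ((4 + 3/5) + r) = -2 + (23/5 + r) = 13/5 + r)
(H(0, 15)*E(-3, 8))*Q(-4) = ((13/5 + 8)/(-13 + 0))*(-4) = ((53/5)/(-13))*(-4) = -1/13*53/5*(-4) = -53/65*(-4) = 212/65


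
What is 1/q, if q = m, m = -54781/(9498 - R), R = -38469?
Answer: -47967/54781 ≈ -0.87561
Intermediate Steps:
m = -54781/47967 (m = -54781/(9498 - 1*(-38469)) = -54781/(9498 + 38469) = -54781/47967 ≈ -1.1421)
q = -54781/47967 ≈ -1.1421
1/q = 1/(-54781/47967) = -47967/54781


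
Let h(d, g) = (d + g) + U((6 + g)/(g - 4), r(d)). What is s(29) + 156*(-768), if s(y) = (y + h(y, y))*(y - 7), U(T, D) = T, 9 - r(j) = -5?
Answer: -589316/5 ≈ -1.1786e+5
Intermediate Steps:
r(j) = 14 (r(j) = 9 - 1*(-5) = 9 + 5 = 14)
h(d, g) = d + g + (6 + g)/(-4 + g) (h(d, g) = (d + g) + (6 + g)/(g - 4) = (d + g) + (6 + g)/(-4 + g) = d + g + (6 + g)/(-4 + g))
s(y) = (-7 + y)*(y + (6 + y + 2*y*(-4 + y))/(-4 + y)) (s(y) = (y + (6 + y + (-4 + y)*(y + y))/(-4 + y))*(y - 7) = (y + (6 + y + (-4 + y)*(2*y))/(-4 + y))*(-7 + y) = (y + (6 + y + 2*y*(-4 + y))/(-4 + y))*(-7 + y) = (-7 + y)*(y + (6 + y + 2*y*(-4 + y))/(-4 + y)))
s(29) + 156*(-768) = (-42 - 32*29² + 3*29³ + 83*29)/(-4 + 29) + 156*(-768) = (-42 - 32*841 + 3*24389 + 2407)/25 - 119808 = (-42 - 26912 + 73167 + 2407)/25 - 119808 = (1/25)*48620 - 119808 = 9724/5 - 119808 = -589316/5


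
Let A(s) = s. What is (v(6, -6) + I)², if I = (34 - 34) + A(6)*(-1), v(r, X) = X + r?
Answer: 36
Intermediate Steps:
I = -6 (I = (34 - 34) + 6*(-1) = 0 - 6 = -6)
(v(6, -6) + I)² = ((-6 + 6) - 6)² = (0 - 6)² = (-6)² = 36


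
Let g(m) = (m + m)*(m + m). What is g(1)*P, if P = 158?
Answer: 632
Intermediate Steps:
g(m) = 4*m**2 (g(m) = (2*m)*(2*m) = 4*m**2)
g(1)*P = (4*1**2)*158 = (4*1)*158 = 4*158 = 632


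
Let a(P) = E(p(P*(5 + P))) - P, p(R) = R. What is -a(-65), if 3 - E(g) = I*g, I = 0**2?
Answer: -68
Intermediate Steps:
I = 0
E(g) = 3 (E(g) = 3 - 0*g = 3 - 1*0 = 3 + 0 = 3)
a(P) = 3 - P
-a(-65) = -(3 - 1*(-65)) = -(3 + 65) = -1*68 = -68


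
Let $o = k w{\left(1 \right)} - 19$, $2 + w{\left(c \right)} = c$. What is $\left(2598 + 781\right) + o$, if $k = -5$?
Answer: $3365$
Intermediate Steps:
$w{\left(c \right)} = -2 + c$
$o = -14$ ($o = - 5 \left(-2 + 1\right) - 19 = \left(-5\right) \left(-1\right) - 19 = 5 - 19 = -14$)
$\left(2598 + 781\right) + o = \left(2598 + 781\right) - 14 = 3379 - 14 = 3365$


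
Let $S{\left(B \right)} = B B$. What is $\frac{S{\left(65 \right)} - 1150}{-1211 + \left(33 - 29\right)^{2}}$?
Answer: $- \frac{615}{239} \approx -2.5732$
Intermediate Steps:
$S{\left(B \right)} = B^{2}$
$\frac{S{\left(65 \right)} - 1150}{-1211 + \left(33 - 29\right)^{2}} = \frac{65^{2} - 1150}{-1211 + \left(33 - 29\right)^{2}} = \frac{4225 - 1150}{-1211 + 4^{2}} = \frac{3075}{-1211 + 16} = \frac{3075}{-1195} = 3075 \left(- \frac{1}{1195}\right) = - \frac{615}{239}$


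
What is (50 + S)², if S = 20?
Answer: 4900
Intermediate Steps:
(50 + S)² = (50 + 20)² = 70² = 4900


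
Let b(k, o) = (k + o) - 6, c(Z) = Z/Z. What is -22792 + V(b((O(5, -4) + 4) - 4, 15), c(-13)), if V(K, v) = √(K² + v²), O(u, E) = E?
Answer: -22792 + √26 ≈ -22787.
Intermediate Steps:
c(Z) = 1
b(k, o) = -6 + k + o
-22792 + V(b((O(5, -4) + 4) - 4, 15), c(-13)) = -22792 + √((-6 + ((-4 + 4) - 4) + 15)² + 1²) = -22792 + √((-6 + (0 - 4) + 15)² + 1) = -22792 + √((-6 - 4 + 15)² + 1) = -22792 + √(5² + 1) = -22792 + √(25 + 1) = -22792 + √26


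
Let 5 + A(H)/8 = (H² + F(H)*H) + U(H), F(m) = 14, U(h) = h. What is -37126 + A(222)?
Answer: 383746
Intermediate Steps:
A(H) = -40 + 8*H² + 120*H (A(H) = -40 + 8*((H² + 14*H) + H) = -40 + 8*(H² + 15*H) = -40 + (8*H² + 120*H) = -40 + 8*H² + 120*H)
-37126 + A(222) = -37126 + (-40 + 8*222² + 120*222) = -37126 + (-40 + 8*49284 + 26640) = -37126 + (-40 + 394272 + 26640) = -37126 + 420872 = 383746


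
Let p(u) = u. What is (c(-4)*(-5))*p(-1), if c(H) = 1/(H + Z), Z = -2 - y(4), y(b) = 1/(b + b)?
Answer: -40/49 ≈ -0.81633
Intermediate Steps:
y(b) = 1/(2*b)
Z = -17/8 (Z = -2 - 1/(2*4) = -2 - 1*1/8 = -2 - 1/8 = -17/8 ≈ -2.1250)
c(H) = 1/(-17/8 + H) (c(H) = 1/(H - 17/8) = 1/(-17/8 + H))
(c(-4)*(-5))*p(-1) = ((8/(-17 + 8*(-4)))*(-5))*(-1) = ((8/(-17 - 32))*(-5))*(-1) = ((8/(-49))*(-5))*(-1) = ((8*(-1/49))*(-5))*(-1) = -8/49*(-5)*(-1) = (40/49)*(-1) = -40/49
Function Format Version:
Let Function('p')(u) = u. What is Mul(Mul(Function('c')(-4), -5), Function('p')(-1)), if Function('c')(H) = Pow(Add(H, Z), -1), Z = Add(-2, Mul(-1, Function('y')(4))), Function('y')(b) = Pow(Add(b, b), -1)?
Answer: Rational(-40, 49) ≈ -0.81633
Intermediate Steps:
Function('y')(b) = Mul(Rational(1, 2), Pow(b, -1)) (Function('y')(b) = Pow(Mul(2, b), -1) = Mul(Rational(1, 2), Pow(b, -1)))
Z = Rational(-17, 8) (Z = Add(-2, Mul(-1, Mul(Rational(1, 2), Pow(4, -1)))) = Add(-2, Mul(-1, Mul(Rational(1, 2), Rational(1, 4)))) = Add(-2, Mul(-1, Rational(1, 8))) = Add(-2, Rational(-1, 8)) = Rational(-17, 8) ≈ -2.1250)
Function('c')(H) = Pow(Add(Rational(-17, 8), H), -1) (Function('c')(H) = Pow(Add(H, Rational(-17, 8)), -1) = Pow(Add(Rational(-17, 8), H), -1))
Mul(Mul(Function('c')(-4), -5), Function('p')(-1)) = Mul(Mul(Mul(8, Pow(Add(-17, Mul(8, -4)), -1)), -5), -1) = Mul(Mul(Mul(8, Pow(Add(-17, -32), -1)), -5), -1) = Mul(Mul(Mul(8, Pow(-49, -1)), -5), -1) = Mul(Mul(Mul(8, Rational(-1, 49)), -5), -1) = Mul(Mul(Rational(-8, 49), -5), -1) = Mul(Rational(40, 49), -1) = Rational(-40, 49)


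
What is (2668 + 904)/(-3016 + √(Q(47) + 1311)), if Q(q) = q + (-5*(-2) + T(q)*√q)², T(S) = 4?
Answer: -3572/(3016 - √(1358 + (10 + 4*√47)²)) ≈ -1.2053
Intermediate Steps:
Q(q) = q + (10 + 4*√q)² (Q(q) = q + (-5*(-2) + 4*√q)² = q + (10 + 4*√q)²)
(2668 + 904)/(-3016 + √(Q(47) + 1311)) = (2668 + 904)/(-3016 + √((100 + 17*47 + 80*√47) + 1311)) = 3572/(-3016 + √((100 + 799 + 80*√47) + 1311)) = 3572/(-3016 + √((899 + 80*√47) + 1311)) = 3572/(-3016 + √(2210 + 80*√47))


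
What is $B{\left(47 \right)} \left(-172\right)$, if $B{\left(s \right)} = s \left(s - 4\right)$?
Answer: $-347612$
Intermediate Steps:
$B{\left(s \right)} = s \left(-4 + s\right)$
$B{\left(47 \right)} \left(-172\right) = 47 \left(-4 + 47\right) \left(-172\right) = 47 \cdot 43 \left(-172\right) = 2021 \left(-172\right) = -347612$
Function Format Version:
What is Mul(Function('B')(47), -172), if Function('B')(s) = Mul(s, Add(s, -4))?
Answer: -347612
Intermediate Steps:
Function('B')(s) = Mul(s, Add(-4, s))
Mul(Function('B')(47), -172) = Mul(Mul(47, Add(-4, 47)), -172) = Mul(Mul(47, 43), -172) = Mul(2021, -172) = -347612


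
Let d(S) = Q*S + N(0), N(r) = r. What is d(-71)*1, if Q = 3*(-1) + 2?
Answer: 71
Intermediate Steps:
Q = -1 (Q = -3 + 2 = -1)
d(S) = -S (d(S) = -S + 0 = -S)
d(-71)*1 = -1*(-71)*1 = 71*1 = 71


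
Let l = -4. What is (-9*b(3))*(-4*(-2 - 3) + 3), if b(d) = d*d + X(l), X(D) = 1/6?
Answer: -3795/2 ≈ -1897.5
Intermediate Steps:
X(D) = 1/6
b(d) = 1/6 + d**2 (b(d) = d*d + 1/6 = d**2 + 1/6 = 1/6 + d**2)
(-9*b(3))*(-4*(-2 - 3) + 3) = (-9*(1/6 + 3**2))*(-4*(-2 - 3) + 3) = (-9*(1/6 + 9))*(-4*(-5) + 3) = (-9*55/6)*(20 + 3) = -165/2*23 = -3795/2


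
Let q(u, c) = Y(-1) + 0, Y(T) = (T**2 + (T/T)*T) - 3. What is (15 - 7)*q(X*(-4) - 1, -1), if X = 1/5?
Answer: -24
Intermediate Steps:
X = 1/5 ≈ 0.20000
Y(T) = -3 + T + T**2 (Y(T) = (T**2 + 1*T) - 3 = (T**2 + T) - 3 = (T + T**2) - 3 = -3 + T + T**2)
q(u, c) = -3 (q(u, c) = (-3 - 1 + (-1)**2) + 0 = (-3 - 1 + 1) + 0 = -3 + 0 = -3)
(15 - 7)*q(X*(-4) - 1, -1) = (15 - 7)*(-3) = 8*(-3) = -24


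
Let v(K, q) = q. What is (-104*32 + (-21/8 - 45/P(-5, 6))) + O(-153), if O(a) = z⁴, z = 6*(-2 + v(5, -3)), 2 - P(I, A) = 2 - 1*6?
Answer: 6453295/8 ≈ 8.0666e+5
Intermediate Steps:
P(I, A) = 6 (P(I, A) = 2 - (2 - 1*6) = 2 - (2 - 6) = 2 - 1*(-4) = 2 + 4 = 6)
z = -30 (z = 6*(-2 - 3) = 6*(-5) = -30)
O(a) = 810000 (O(a) = (-30)⁴ = 810000)
(-104*32 + (-21/8 - 45/P(-5, 6))) + O(-153) = (-104*32 + (-21/8 - 45/6)) + 810000 = (-3328 + (-21*⅛ - 45*⅙)) + 810000 = (-3328 + (-21/8 - 15/2)) + 810000 = (-3328 - 81/8) + 810000 = -26705/8 + 810000 = 6453295/8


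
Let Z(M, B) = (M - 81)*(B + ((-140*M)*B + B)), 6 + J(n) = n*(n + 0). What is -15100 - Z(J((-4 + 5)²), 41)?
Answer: 2460152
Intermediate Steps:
J(n) = -6 + n² (J(n) = -6 + n*(n + 0) = -6 + n*n = -6 + n²)
Z(M, B) = (-81 + M)*(2*B - 140*B*M) (Z(M, B) = (-81 + M)*(B + (-140*B*M + B)) = (-81 + M)*(B + (B - 140*B*M)) = (-81 + M)*(2*B - 140*B*M))
-15100 - Z(J((-4 + 5)²), 41) = -15100 - 2*41*(-81 - 70*(-6 + ((-4 + 5)²)²)² + 5671*(-6 + ((-4 + 5)²)²)) = -15100 - 2*41*(-81 - 70*(-6 + (1²)²)² + 5671*(-6 + (1²)²)) = -15100 - 2*41*(-81 - 70*(-6 + 1²)² + 5671*(-6 + 1²)) = -15100 - 2*41*(-81 - 70*(-6 + 1)² + 5671*(-6 + 1)) = -15100 - 2*41*(-81 - 70*(-5)² + 5671*(-5)) = -15100 - 2*41*(-81 - 70*25 - 28355) = -15100 - 2*41*(-81 - 1750 - 28355) = -15100 - 2*41*(-30186) = -15100 - 1*(-2475252) = -15100 + 2475252 = 2460152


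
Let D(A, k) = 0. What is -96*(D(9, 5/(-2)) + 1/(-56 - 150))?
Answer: 48/103 ≈ 0.46602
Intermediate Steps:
-96*(D(9, 5/(-2)) + 1/(-56 - 150)) = -96*(0 + 1/(-56 - 150)) = -96*(0 + 1/(-206)) = -96*(0 - 1/206) = -96*(-1/206) = 48/103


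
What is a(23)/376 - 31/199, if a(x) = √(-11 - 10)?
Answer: -31/199 + I*√21/376 ≈ -0.15578 + 0.012188*I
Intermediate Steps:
a(x) = I*√21 (a(x) = √(-21) = I*√21)
a(23)/376 - 31/199 = (I*√21)/376 - 31/199 = (I*√21)*(1/376) - 31*1/199 = I*√21/376 - 31/199 = -31/199 + I*√21/376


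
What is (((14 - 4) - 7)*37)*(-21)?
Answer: -2331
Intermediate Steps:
(((14 - 4) - 7)*37)*(-21) = ((10 - 7)*37)*(-21) = (3*37)*(-21) = 111*(-21) = -2331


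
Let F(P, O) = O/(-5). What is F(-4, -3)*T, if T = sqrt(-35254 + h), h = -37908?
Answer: 3*I*sqrt(73162)/5 ≈ 162.29*I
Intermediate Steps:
F(P, O) = -O/5 (F(P, O) = O*(-1/5) = -O/5)
T = I*sqrt(73162) (T = sqrt(-35254 - 37908) = sqrt(-73162) = I*sqrt(73162) ≈ 270.48*I)
F(-4, -3)*T = (-1/5*(-3))*(I*sqrt(73162)) = 3*(I*sqrt(73162))/5 = 3*I*sqrt(73162)/5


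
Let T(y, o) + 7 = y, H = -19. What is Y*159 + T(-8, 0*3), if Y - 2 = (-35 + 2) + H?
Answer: -7965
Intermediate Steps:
T(y, o) = -7 + y
Y = -50 (Y = 2 + ((-35 + 2) - 19) = 2 + (-33 - 19) = 2 - 52 = -50)
Y*159 + T(-8, 0*3) = -50*159 + (-7 - 8) = -7950 - 15 = -7965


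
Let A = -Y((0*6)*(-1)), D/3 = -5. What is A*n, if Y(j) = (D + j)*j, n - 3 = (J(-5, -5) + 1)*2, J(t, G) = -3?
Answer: 0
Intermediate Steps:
D = -15 (D = 3*(-5) = -15)
n = -1 (n = 3 + (-3 + 1)*2 = 3 - 2*2 = 3 - 4 = -1)
Y(j) = j*(-15 + j) (Y(j) = (-15 + j)*j = j*(-15 + j))
A = 0 (A = -(0*6)*(-1)*(-15 + (0*6)*(-1)) = -0*(-1)*(-15 + 0*(-1)) = -0*(-15 + 0) = -0*(-15) = -1*0 = 0)
A*n = 0*(-1) = 0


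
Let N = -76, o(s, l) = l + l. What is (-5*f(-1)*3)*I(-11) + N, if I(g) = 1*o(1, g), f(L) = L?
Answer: -406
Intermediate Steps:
o(s, l) = 2*l
I(g) = 2*g (I(g) = 1*(2*g) = 2*g)
(-5*f(-1)*3)*I(-11) + N = (-5*(-1)*3)*(2*(-11)) - 76 = (5*3)*(-22) - 76 = 15*(-22) - 76 = -330 - 76 = -406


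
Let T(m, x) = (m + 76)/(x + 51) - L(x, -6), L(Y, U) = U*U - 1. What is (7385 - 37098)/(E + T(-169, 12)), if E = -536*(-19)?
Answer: -623973/213098 ≈ -2.9281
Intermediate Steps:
L(Y, U) = -1 + U² (L(Y, U) = U² - 1 = -1 + U²)
E = 10184
T(m, x) = -35 + (76 + m)/(51 + x) (T(m, x) = (m + 76)/(x + 51) - (-1 + (-6)²) = (76 + m)/(51 + x) - (-1 + 36) = (76 + m)/(51 + x) - 1*35 = (76 + m)/(51 + x) - 35 = -35 + (76 + m)/(51 + x))
(7385 - 37098)/(E + T(-169, 12)) = (7385 - 37098)/(10184 + (-1709 - 169 - 35*12)/(51 + 12)) = -29713/(10184 + (-1709 - 169 - 420)/63) = -29713/(10184 + (1/63)*(-2298)) = -29713/(10184 - 766/21) = -29713/213098/21 = -29713*21/213098 = -623973/213098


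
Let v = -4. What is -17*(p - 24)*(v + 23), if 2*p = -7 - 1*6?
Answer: 19703/2 ≈ 9851.5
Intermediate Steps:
p = -13/2 (p = (-7 - 1*6)/2 = (-7 - 6)/2 = (1/2)*(-13) = -13/2 ≈ -6.5000)
-17*(p - 24)*(v + 23) = -17*(-13/2 - 24)*(-4 + 23) = -(-1037)*19/2 = -17*(-1159/2) = 19703/2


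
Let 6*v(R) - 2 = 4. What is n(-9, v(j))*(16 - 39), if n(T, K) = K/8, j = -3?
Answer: -23/8 ≈ -2.8750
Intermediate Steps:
v(R) = 1 (v(R) = ⅓ + (⅙)*4 = ⅓ + ⅔ = 1)
n(T, K) = K/8 (n(T, K) = K*(⅛) = K/8)
n(-9, v(j))*(16 - 39) = ((⅛)*1)*(16 - 39) = (⅛)*(-23) = -23/8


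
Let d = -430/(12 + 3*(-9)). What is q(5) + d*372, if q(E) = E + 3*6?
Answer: 10687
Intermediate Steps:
d = 86/3 (d = -430/(12 - 27) = -430/(-15) = -430*(-1/15) = 86/3 ≈ 28.667)
q(E) = 18 + E (q(E) = E + 18 = 18 + E)
q(5) + d*372 = (18 + 5) + (86/3)*372 = 23 + 10664 = 10687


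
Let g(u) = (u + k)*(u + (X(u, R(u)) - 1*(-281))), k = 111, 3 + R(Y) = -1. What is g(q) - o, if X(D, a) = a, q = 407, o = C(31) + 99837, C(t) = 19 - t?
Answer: 254487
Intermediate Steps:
o = 99825 (o = (19 - 1*31) + 99837 = (19 - 31) + 99837 = -12 + 99837 = 99825)
R(Y) = -4 (R(Y) = -3 - 1 = -4)
g(u) = (111 + u)*(277 + u) (g(u) = (u + 111)*(u + (-4 - 1*(-281))) = (111 + u)*(u + (-4 + 281)) = (111 + u)*(u + 277) = (111 + u)*(277 + u))
g(q) - o = (30747 + 407² + 388*407) - 1*99825 = (30747 + 165649 + 157916) - 99825 = 354312 - 99825 = 254487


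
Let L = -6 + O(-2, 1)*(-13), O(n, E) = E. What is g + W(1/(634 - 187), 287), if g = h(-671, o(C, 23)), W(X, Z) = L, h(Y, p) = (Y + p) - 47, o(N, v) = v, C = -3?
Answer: -714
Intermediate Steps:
L = -19 (L = -6 + 1*(-13) = -6 - 13 = -19)
h(Y, p) = -47 + Y + p
W(X, Z) = -19
g = -695 (g = -47 - 671 + 23 = -695)
g + W(1/(634 - 187), 287) = -695 - 19 = -714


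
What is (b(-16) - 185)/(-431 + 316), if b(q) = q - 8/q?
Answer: 401/230 ≈ 1.7435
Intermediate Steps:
(b(-16) - 185)/(-431 + 316) = ((-16 - 8/(-16)) - 185)/(-431 + 316) = ((-16 - 8*(-1/16)) - 185)/(-115) = ((-16 + ½) - 185)*(-1/115) = (-31/2 - 185)*(-1/115) = -401/2*(-1/115) = 401/230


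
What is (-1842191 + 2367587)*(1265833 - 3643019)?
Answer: -1248964015656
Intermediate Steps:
(-1842191 + 2367587)*(1265833 - 3643019) = 525396*(-2377186) = -1248964015656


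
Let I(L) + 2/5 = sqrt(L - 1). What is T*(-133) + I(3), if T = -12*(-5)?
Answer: -39902/5 + sqrt(2) ≈ -7979.0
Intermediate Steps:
I(L) = -2/5 + sqrt(-1 + L) (I(L) = -2/5 + sqrt(L - 1) = -2/5 + sqrt(-1 + L))
T = 60
T*(-133) + I(3) = 60*(-133) + (-2/5 + sqrt(-1 + 3)) = -7980 + (-2/5 + sqrt(2)) = -39902/5 + sqrt(2)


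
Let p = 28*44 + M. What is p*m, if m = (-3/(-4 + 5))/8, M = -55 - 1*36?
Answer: -3423/8 ≈ -427.88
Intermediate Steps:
M = -91 (M = -55 - 36 = -91)
m = -3/8 (m = (-3/1)*(⅛) = (1*(-3))*(⅛) = -3*⅛ = -3/8 ≈ -0.37500)
p = 1141 (p = 28*44 - 91 = 1232 - 91 = 1141)
p*m = 1141*(-3/8) = -3423/8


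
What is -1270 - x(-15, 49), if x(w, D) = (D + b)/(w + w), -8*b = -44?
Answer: -76091/60 ≈ -1268.2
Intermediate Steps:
b = 11/2 (b = -1/8*(-44) = 11/2 ≈ 5.5000)
x(w, D) = (11/2 + D)/(2*w) (x(w, D) = (D + 11/2)/(w + w) = (11/2 + D)/((2*w)) = (11/2 + D)*(1/(2*w)) = (11/2 + D)/(2*w))
-1270 - x(-15, 49) = -1270 - (11 + 2*49)/(4*(-15)) = -1270 - (-1)*(11 + 98)/(4*15) = -1270 - (-1)*109/(4*15) = -1270 - 1*(-109/60) = -1270 + 109/60 = -76091/60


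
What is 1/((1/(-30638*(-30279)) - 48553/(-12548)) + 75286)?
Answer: 5820314524548/438210720312907555 ≈ 1.3282e-5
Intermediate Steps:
1/((1/(-30638*(-30279)) - 48553/(-12548)) + 75286) = 1/((-1/30638*(-1/30279) - 48553*(-1/12548)) + 75286) = 1/((1/927688002 + 48553/12548) + 75286) = 1/(22521017786827/5820314524548 + 75286) = 1/(438210720312907555/5820314524548) = 5820314524548/438210720312907555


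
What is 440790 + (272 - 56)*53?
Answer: 452238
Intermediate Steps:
440790 + (272 - 56)*53 = 440790 + 216*53 = 440790 + 11448 = 452238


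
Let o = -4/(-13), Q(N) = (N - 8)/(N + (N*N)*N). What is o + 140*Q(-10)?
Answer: 3680/1313 ≈ 2.8027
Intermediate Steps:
Q(N) = (-8 + N)/(N + N³) (Q(N) = (-8 + N)/(N + N²*N) = (-8 + N)/(N + N³))
o = 4/13 (o = -1/13*(-4) = 4/13 ≈ 0.30769)
o + 140*Q(-10) = 4/13 + 140*((-8 - 10)/(-10 + (-10)³)) = 4/13 + 140*(-18/(-10 - 1000)) = 4/13 + 140*(-18/(-1010)) = 4/13 + 140*(-1/1010*(-18)) = 4/13 + 140*(9/505) = 4/13 + 252/101 = 3680/1313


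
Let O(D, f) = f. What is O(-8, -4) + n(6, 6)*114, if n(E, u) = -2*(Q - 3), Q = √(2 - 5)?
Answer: 680 - 228*I*√3 ≈ 680.0 - 394.91*I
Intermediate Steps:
Q = I*√3 (Q = √(-3) = I*√3 ≈ 1.732*I)
n(E, u) = 6 - 2*I*√3 (n(E, u) = -2*(I*√3 - 3) = -2*(-3 + I*√3) = 6 - 2*I*√3)
O(-8, -4) + n(6, 6)*114 = -4 + (6 - 2*I*√3)*114 = -4 + (684 - 228*I*√3) = 680 - 228*I*√3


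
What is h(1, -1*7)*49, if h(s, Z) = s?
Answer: 49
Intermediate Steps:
h(1, -1*7)*49 = 1*49 = 49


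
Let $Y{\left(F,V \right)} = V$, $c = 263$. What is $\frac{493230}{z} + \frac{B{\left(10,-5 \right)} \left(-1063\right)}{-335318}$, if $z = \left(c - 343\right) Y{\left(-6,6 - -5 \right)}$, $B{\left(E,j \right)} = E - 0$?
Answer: $- \frac{8268977137}{14753992} \approx -560.46$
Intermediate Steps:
$B{\left(E,j \right)} = E$ ($B{\left(E,j \right)} = E + 0 = E$)
$z = -880$ ($z = \left(263 - 343\right) \left(6 - -5\right) = - 80 \left(6 + 5\right) = \left(-80\right) 11 = -880$)
$\frac{493230}{z} + \frac{B{\left(10,-5 \right)} \left(-1063\right)}{-335318} = \frac{493230}{-880} + \frac{10 \left(-1063\right)}{-335318} = 493230 \left(- \frac{1}{880}\right) - - \frac{5315}{167659} = - \frac{49323}{88} + \frac{5315}{167659} = - \frac{8268977137}{14753992}$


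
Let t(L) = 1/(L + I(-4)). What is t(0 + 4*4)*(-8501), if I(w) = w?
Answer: -8501/12 ≈ -708.42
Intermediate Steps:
t(L) = 1/(-4 + L) (t(L) = 1/(L - 4) = 1/(-4 + L))
t(0 + 4*4)*(-8501) = -8501/(-4 + (0 + 4*4)) = -8501/(-4 + (0 + 16)) = -8501/(-4 + 16) = -8501/12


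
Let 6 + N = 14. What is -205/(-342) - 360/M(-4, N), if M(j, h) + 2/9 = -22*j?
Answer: -94613/27018 ≈ -3.5019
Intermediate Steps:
N = 8 (N = -6 + 14 = 8)
M(j, h) = -2/9 - 22*j
-205/(-342) - 360/M(-4, N) = -205/(-342) - 360/(-2/9 - 22*(-4)) = -205*(-1/342) - 360/(-2/9 + 88) = 205/342 - 360/790/9 = 205/342 - 360*9/790 = 205/342 - 324/79 = -94613/27018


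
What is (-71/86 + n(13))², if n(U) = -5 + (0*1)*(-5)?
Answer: 251001/7396 ≈ 33.937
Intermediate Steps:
n(U) = -5 (n(U) = -5 + 0*(-5) = -5 + 0 = -5)
(-71/86 + n(13))² = (-71/86 - 5)² = (-501/86)² = 251001/7396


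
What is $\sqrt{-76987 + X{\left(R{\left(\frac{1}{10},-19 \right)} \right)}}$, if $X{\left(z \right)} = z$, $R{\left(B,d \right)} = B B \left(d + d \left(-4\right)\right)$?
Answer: $\frac{i \sqrt{7698643}}{10} \approx 277.46 i$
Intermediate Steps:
$R{\left(B,d \right)} = - 3 d B^{2}$ ($R{\left(B,d \right)} = B^{2} \left(d - 4 d\right) = B^{2} \left(- 3 d\right) = - 3 d B^{2}$)
$\sqrt{-76987 + X{\left(R{\left(\frac{1}{10},-19 \right)} \right)}} = \sqrt{-76987 - - 57 \left(\frac{1}{10}\right)^{2}} = \sqrt{-76987 - - \frac{57}{100}} = \sqrt{-76987 - \left(-57\right) \frac{1}{100}} = \sqrt{-76987 + \frac{57}{100}} = \sqrt{- \frac{7698643}{100}} = \frac{i \sqrt{7698643}}{10}$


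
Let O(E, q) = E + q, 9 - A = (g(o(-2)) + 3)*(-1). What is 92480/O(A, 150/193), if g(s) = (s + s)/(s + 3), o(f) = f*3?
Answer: 8924320/1619 ≈ 5512.2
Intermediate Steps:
o(f) = 3*f
g(s) = 2*s/(3 + s) (g(s) = (2*s)/(3 + s) = 2*s/(3 + s))
A = 16 (A = 9 - (2*(3*(-2))/(3 + 3*(-2)) + 3)*(-1) = 9 - (2*(-6)/(3 - 6) + 3)*(-1) = 9 - (2*(-6)/(-3) + 3)*(-1) = 9 - (2*(-6)*(-⅓) + 3)*(-1) = 9 - (4 + 3)*(-1) = 9 - 7*(-1) = 9 - 1*(-7) = 9 + 7 = 16)
92480/O(A, 150/193) = 92480/(16 + 150/193) = 92480/(3238/193) = 92480*(193/3238) = 8924320/1619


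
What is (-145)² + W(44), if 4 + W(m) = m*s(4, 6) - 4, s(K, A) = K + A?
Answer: 21457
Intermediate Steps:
s(K, A) = A + K
W(m) = -8 + 10*m (W(m) = -4 + (m*(6 + 4) - 4) = -4 + (m*10 - 4) = -4 + (10*m - 4) = -4 + (-4 + 10*m) = -8 + 10*m)
(-145)² + W(44) = (-145)² + (-8 + 10*44) = 21025 + (-8 + 440) = 21025 + 432 = 21457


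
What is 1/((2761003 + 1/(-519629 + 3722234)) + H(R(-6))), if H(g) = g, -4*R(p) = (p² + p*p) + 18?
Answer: 6405210/17684659908407 ≈ 3.6219e-7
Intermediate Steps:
R(p) = -9/2 - p²/2 (R(p) = -((p² + p*p) + 18)/4 = -((p² + p²) + 18)/4 = -(2*p² + 18)/4 = -(18 + 2*p²)/4 = -9/2 - p²/2)
1/((2761003 + 1/(-519629 + 3722234)) + H(R(-6))) = 1/((2761003 + 1/(-519629 + 3722234)) + (-9/2 - ½*(-6)²)) = 1/((2761003 + 1/3202605) + (-9/2 - ½*36)) = 1/((2761003 + 1/3202605) + (-9/2 - 18)) = 1/(8842402012816/3202605 - 45/2) = 1/(17684659908407/6405210) = 6405210/17684659908407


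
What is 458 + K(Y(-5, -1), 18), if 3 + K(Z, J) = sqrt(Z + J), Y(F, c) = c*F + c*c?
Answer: 455 + 2*sqrt(6) ≈ 459.90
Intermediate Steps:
Y(F, c) = c**2 + F*c (Y(F, c) = F*c + c**2 = c**2 + F*c)
K(Z, J) = -3 + sqrt(J + Z) (K(Z, J) = -3 + sqrt(Z + J) = -3 + sqrt(J + Z))
458 + K(Y(-5, -1), 18) = 458 + (-3 + sqrt(18 - (-5 - 1))) = 458 + (-3 + sqrt(18 - 1*(-6))) = 458 + (-3 + sqrt(18 + 6)) = 458 + (-3 + sqrt(24)) = 458 + (-3 + 2*sqrt(6)) = 455 + 2*sqrt(6)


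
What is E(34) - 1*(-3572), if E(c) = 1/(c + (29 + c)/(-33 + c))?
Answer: 346485/97 ≈ 3572.0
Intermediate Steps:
E(c) = 1/(c + (29 + c)/(-33 + c))
E(34) - 1*(-3572) = (-33 + 34)/(29 + 34**2 - 32*34) - 1*(-3572) = 1/(29 + 1156 - 1088) + 3572 = 1/97 + 3572 = 346485/97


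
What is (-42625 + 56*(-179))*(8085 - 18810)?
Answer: 564660525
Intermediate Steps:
(-42625 + 56*(-179))*(8085 - 18810) = (-42625 - 10024)*(-10725) = -52649*(-10725) = 564660525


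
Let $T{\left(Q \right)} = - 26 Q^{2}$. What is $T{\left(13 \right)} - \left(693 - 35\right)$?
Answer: $-5052$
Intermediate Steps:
$T{\left(13 \right)} - \left(693 - 35\right) = - 26 \cdot 13^{2} - \left(693 - 35\right) = \left(-26\right) 169 - \left(693 - 35\right) = -4394 - 658 = -5052$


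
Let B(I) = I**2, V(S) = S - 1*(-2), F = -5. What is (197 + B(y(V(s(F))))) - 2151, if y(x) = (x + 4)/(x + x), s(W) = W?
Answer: -70343/36 ≈ -1954.0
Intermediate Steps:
V(S) = 2 + S (V(S) = S + 2 = 2 + S)
y(x) = (4 + x)/(2*x) (y(x) = (4 + x)/((2*x)) = (4 + x)*(1/(2*x)) = (4 + x)/(2*x))
(197 + B(y(V(s(F))))) - 2151 = (197 + ((4 + (2 - 5))/(2*(2 - 5)))**2) - 2151 = (197 + ((1/2)*(4 - 3)/(-3))**2) - 2151 = (197 + ((1/2)*(-1/3)*1)**2) - 2151 = (197 + (-1/6)**2) - 2151 = (197 + 1/36) - 2151 = 7093/36 - 2151 = -70343/36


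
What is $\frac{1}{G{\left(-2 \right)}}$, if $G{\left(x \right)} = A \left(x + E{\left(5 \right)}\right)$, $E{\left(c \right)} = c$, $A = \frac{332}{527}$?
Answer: $\frac{527}{996} \approx 0.52912$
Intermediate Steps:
$A = \frac{332}{527}$ ($A = 332 \cdot \frac{1}{527} = \frac{332}{527} \approx 0.62998$)
$G{\left(x \right)} = \frac{1660}{527} + \frac{332 x}{527}$ ($G{\left(x \right)} = \frac{332 \left(x + 5\right)}{527} = \frac{332 \left(5 + x\right)}{527} = \frac{1660}{527} + \frac{332 x}{527}$)
$\frac{1}{G{\left(-2 \right)}} = \frac{1}{\frac{1660}{527} + \frac{332}{527} \left(-2\right)} = \frac{1}{\frac{1660}{527} - \frac{664}{527}} = \frac{1}{\frac{996}{527}} = \frac{527}{996}$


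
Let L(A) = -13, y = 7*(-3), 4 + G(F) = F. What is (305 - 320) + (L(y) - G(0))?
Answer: -24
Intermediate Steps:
G(F) = -4 + F
y = -21
(305 - 320) + (L(y) - G(0)) = (305 - 320) + (-13 - (-4 + 0)) = -15 + (-13 - 1*(-4)) = -15 + (-13 + 4) = -15 - 9 = -24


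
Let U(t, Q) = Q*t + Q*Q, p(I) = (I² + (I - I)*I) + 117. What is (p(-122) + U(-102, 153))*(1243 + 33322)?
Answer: 788220260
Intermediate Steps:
p(I) = 117 + I² (p(I) = (I² + 0*I) + 117 = (I² + 0) + 117 = I² + 117 = 117 + I²)
U(t, Q) = Q² + Q*t (U(t, Q) = Q*t + Q² = Q² + Q*t)
(p(-122) + U(-102, 153))*(1243 + 33322) = ((117 + (-122)²) + 153*(153 - 102))*(1243 + 33322) = ((117 + 14884) + 153*51)*34565 = (15001 + 7803)*34565 = 22804*34565 = 788220260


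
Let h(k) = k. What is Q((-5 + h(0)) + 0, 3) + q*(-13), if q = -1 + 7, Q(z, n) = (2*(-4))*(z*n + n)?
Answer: 18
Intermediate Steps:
Q(z, n) = -8*n - 8*n*z (Q(z, n) = -8*(n*z + n) = -8*(n + n*z) = -8*n - 8*n*z)
q = 6
Q((-5 + h(0)) + 0, 3) + q*(-13) = -8*3*(1 + ((-5 + 0) + 0)) + 6*(-13) = -8*3*(1 + (-5 + 0)) - 78 = -8*3*(1 - 5) - 78 = -8*3*(-4) - 78 = 96 - 78 = 18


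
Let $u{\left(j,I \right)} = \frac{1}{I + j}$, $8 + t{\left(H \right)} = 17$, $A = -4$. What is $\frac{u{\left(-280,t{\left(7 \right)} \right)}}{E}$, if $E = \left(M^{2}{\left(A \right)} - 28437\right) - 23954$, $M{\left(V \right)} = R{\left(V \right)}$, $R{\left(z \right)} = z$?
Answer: $\frac{1}{14193625} \approx 7.0454 \cdot 10^{-8}$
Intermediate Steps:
$M{\left(V \right)} = V$
$t{\left(H \right)} = 9$ ($t{\left(H \right)} = -8 + 17 = 9$)
$E = -52375$ ($E = \left(\left(-4\right)^{2} - 28437\right) - 23954 = \left(16 - 28437\right) - 23954 = -28421 - 23954 = -52375$)
$\frac{u{\left(-280,t{\left(7 \right)} \right)}}{E} = \frac{1}{\left(9 - 280\right) \left(-52375\right)} = \frac{1}{-271} \left(- \frac{1}{52375}\right) = \left(- \frac{1}{271}\right) \left(- \frac{1}{52375}\right) = \frac{1}{14193625}$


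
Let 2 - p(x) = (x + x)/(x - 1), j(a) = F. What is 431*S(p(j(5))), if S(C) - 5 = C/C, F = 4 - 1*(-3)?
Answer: 2586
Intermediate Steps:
F = 7 (F = 4 + 3 = 7)
j(a) = 7
p(x) = 2 - 2*x/(-1 + x) (p(x) = 2 - (x + x)/(x - 1) = 2 - 2*x/(-1 + x))
S(C) = 6 (S(C) = 5 + C/C = 5 + 1 = 6)
431*S(p(j(5))) = 431*6 = 2586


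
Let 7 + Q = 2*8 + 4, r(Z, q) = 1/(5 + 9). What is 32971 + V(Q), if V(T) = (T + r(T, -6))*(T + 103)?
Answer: 241411/7 ≈ 34487.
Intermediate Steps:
r(Z, q) = 1/14
Q = 13 (Q = -7 + (2*8 + 4) = -7 + (16 + 4) = -7 + 20 = 13)
V(T) = (103 + T)*(1/14 + T) (V(T) = (T + 1/14)*(T + 103) = (1/14 + T)*(103 + T) = (103 + T)*(1/14 + T))
32971 + V(Q) = 32971 + (103/14 + 13**2 + (1443/14)*13) = 32971 + (103/14 + 169 + 18759/14) = 32971 + 10614/7 = 241411/7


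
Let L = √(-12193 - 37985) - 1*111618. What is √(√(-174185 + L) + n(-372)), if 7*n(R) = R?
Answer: √(-2604 + 49*√(-285803 + I*√50178))/7 ≈ 15.561 + 17.178*I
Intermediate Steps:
L = -111618 + I*√50178 (L = √(-50178) - 111618 = I*√50178 - 111618 = -111618 + I*√50178 ≈ -1.1162e+5 + 224.0*I)
n(R) = R/7
√(√(-174185 + L) + n(-372)) = √(√(-174185 + (-111618 + I*√50178)) + (⅐)*(-372)) = √(√(-285803 + I*√50178) - 372/7) = √(-372/7 + √(-285803 + I*√50178))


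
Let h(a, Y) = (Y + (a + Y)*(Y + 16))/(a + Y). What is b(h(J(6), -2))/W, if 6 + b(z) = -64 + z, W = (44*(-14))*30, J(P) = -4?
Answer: 167/55440 ≈ 0.0030123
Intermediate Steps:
h(a, Y) = (Y + (16 + Y)*(Y + a))/(Y + a) (h(a, Y) = (Y + (Y + a)*(16 + Y))/(Y + a) = (Y + (16 + Y)*(Y + a))/(Y + a))
W = -18480 (W = -616*30 = -18480)
b(z) = -70 + z (b(z) = -6 + (-64 + z) = -70 + z)
b(h(J(6), -2))/W = (-70 + ((-2)**2 + 16*(-4) + 17*(-2) - 2*(-4))/(-2 - 4))/(-18480) = (-70 + (4 - 64 - 34 + 8)/(-6))*(-1/18480) = (-70 - 1/6*(-86))*(-1/18480) = (-70 + 43/3)*(-1/18480) = -167/3*(-1/18480) = 167/55440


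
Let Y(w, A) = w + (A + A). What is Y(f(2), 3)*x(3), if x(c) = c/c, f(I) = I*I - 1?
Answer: 9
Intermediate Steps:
f(I) = -1 + I**2 (f(I) = I**2 - 1 = -1 + I**2)
Y(w, A) = w + 2*A
x(c) = 1
Y(f(2), 3)*x(3) = ((-1 + 2**2) + 2*3)*1 = ((-1 + 4) + 6)*1 = (3 + 6)*1 = 9*1 = 9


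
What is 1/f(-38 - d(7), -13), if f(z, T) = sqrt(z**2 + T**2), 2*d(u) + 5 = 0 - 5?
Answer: sqrt(1258)/1258 ≈ 0.028194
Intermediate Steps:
d(u) = -5 (d(u) = -5/2 + (0 - 5)/2 = -5/2 + (1/2)*(-5) = -5/2 - 5/2 = -5)
f(z, T) = sqrt(T**2 + z**2)
1/f(-38 - d(7), -13) = 1/(sqrt((-13)**2 + (-38 - 1*(-5))**2)) = 1/(sqrt(169 + (-38 + 5)**2)) = 1/(sqrt(169 + (-33)**2)) = 1/(sqrt(169 + 1089)) = 1/(sqrt(1258)) = sqrt(1258)/1258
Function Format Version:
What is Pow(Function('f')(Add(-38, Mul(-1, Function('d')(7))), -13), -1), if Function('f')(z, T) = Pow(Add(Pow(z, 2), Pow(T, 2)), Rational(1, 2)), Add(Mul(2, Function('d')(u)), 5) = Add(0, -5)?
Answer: Mul(Rational(1, 1258), Pow(1258, Rational(1, 2))) ≈ 0.028194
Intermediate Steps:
Function('d')(u) = -5 (Function('d')(u) = Add(Rational(-5, 2), Mul(Rational(1, 2), Add(0, -5))) = Add(Rational(-5, 2), Mul(Rational(1, 2), -5)) = Add(Rational(-5, 2), Rational(-5, 2)) = -5)
Function('f')(z, T) = Pow(Add(Pow(T, 2), Pow(z, 2)), Rational(1, 2))
Pow(Function('f')(Add(-38, Mul(-1, Function('d')(7))), -13), -1) = Pow(Pow(Add(Pow(-13, 2), Pow(Add(-38, Mul(-1, -5)), 2)), Rational(1, 2)), -1) = Pow(Pow(Add(169, Pow(Add(-38, 5), 2)), Rational(1, 2)), -1) = Pow(Pow(Add(169, Pow(-33, 2)), Rational(1, 2)), -1) = Pow(Pow(Add(169, 1089), Rational(1, 2)), -1) = Pow(Pow(1258, Rational(1, 2)), -1) = Mul(Rational(1, 1258), Pow(1258, Rational(1, 2)))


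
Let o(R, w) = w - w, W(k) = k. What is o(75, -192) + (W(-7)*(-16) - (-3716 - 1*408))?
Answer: 4236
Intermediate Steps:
o(R, w) = 0
o(75, -192) + (W(-7)*(-16) - (-3716 - 1*408)) = 0 + (-7*(-16) - (-3716 - 1*408)) = 0 + (112 - (-3716 - 408)) = 0 + (112 - 1*(-4124)) = 0 + (112 + 4124) = 0 + 4236 = 4236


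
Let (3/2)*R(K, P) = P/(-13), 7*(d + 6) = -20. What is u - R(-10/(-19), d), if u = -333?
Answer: -91033/273 ≈ -333.45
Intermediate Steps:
d = -62/7 (d = -6 + (⅐)*(-20) = -6 - 20/7 = -62/7 ≈ -8.8571)
R(K, P) = -2*P/39 (R(K, P) = 2*(P/(-13))/3 = 2*(P*(-1/13))/3 = 2*(-P/13)/3 = -2*P/39)
u - R(-10/(-19), d) = -333 - (-2)*(-62)/(39*7) = -333 - 1*124/273 = -333 - 124/273 = -91033/273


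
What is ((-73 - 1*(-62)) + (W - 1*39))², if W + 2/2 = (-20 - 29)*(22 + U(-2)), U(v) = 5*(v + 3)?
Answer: 1887876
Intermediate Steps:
U(v) = 15 + 5*v (U(v) = 5*(3 + v) = 15 + 5*v)
W = -1324 (W = -1 + (-20 - 29)*(22 + (15 + 5*(-2))) = -1 - 49*(22 + (15 - 10)) = -1 - 49*(22 + 5) = -1 - 49*27 = -1 - 1323 = -1324)
((-73 - 1*(-62)) + (W - 1*39))² = ((-73 - 1*(-62)) + (-1324 - 1*39))² = ((-73 + 62) + (-1324 - 39))² = (-11 - 1363)² = (-1374)² = 1887876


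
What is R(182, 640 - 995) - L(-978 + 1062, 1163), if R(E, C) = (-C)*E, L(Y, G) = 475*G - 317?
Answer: -487498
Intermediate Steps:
L(Y, G) = -317 + 475*G
R(E, C) = -C*E
R(182, 640 - 995) - L(-978 + 1062, 1163) = -1*(640 - 995)*182 - (-317 + 475*1163) = -1*(-355)*182 - (-317 + 552425) = 64610 - 1*552108 = 64610 - 552108 = -487498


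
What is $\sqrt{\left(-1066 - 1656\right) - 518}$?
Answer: $18 i \sqrt{10} \approx 56.921 i$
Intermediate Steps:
$\sqrt{\left(-1066 - 1656\right) - 518} = \sqrt{-2722 - 518} = \sqrt{-3240} = 18 i \sqrt{10}$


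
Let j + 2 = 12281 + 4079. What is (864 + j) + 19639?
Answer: 36861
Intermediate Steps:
j = 16358 (j = -2 + (12281 + 4079) = -2 + 16360 = 16358)
(864 + j) + 19639 = (864 + 16358) + 19639 = 17222 + 19639 = 36861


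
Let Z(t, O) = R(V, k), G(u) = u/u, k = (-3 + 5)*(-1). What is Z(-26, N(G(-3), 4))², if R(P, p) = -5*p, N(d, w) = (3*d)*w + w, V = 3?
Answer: 100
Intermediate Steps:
k = -2 (k = 2*(-1) = -2)
G(u) = 1
N(d, w) = w + 3*d*w (N(d, w) = 3*d*w + w = w + 3*d*w)
Z(t, O) = 10 (Z(t, O) = -5*(-2) = 10)
Z(-26, N(G(-3), 4))² = 10² = 100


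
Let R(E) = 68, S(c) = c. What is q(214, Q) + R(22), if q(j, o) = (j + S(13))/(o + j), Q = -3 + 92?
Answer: 20831/303 ≈ 68.749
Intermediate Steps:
Q = 89
q(j, o) = (13 + j)/(j + o) (q(j, o) = (j + 13)/(o + j) = (13 + j)/(j + o))
q(214, Q) + R(22) = (13 + 214)/(214 + 89) + 68 = 227/303 + 68 = 20831/303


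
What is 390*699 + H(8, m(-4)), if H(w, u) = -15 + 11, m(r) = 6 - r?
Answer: 272606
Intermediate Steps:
H(w, u) = -4
390*699 + H(8, m(-4)) = 390*699 - 4 = 272610 - 4 = 272606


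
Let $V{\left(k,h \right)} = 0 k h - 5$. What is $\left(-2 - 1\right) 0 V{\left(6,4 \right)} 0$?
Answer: $0$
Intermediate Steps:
$V{\left(k,h \right)} = -5$ ($V{\left(k,h \right)} = 0 h - 5 = 0 - 5 = -5$)
$\left(-2 - 1\right) 0 V{\left(6,4 \right)} 0 = \left(-2 - 1\right) 0 \left(-5\right) 0 = \left(-3\right) 0 \left(-5\right) 0 = 0 \left(-5\right) 0 = 0 \cdot 0 = 0$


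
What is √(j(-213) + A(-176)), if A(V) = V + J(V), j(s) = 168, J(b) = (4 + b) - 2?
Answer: I*√182 ≈ 13.491*I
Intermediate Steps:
J(b) = 2 + b
A(V) = 2 + 2*V (A(V) = V + (2 + V) = 2 + 2*V)
√(j(-213) + A(-176)) = √(168 + (2 + 2*(-176))) = √(168 + (2 - 352)) = √(168 - 350) = √(-182) = I*√182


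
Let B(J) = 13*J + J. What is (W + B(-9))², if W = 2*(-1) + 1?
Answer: 16129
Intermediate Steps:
B(J) = 14*J
W = -1 (W = -2 + 1 = -1)
(W + B(-9))² = (-1 + 14*(-9))² = (-1 - 126)² = (-127)² = 16129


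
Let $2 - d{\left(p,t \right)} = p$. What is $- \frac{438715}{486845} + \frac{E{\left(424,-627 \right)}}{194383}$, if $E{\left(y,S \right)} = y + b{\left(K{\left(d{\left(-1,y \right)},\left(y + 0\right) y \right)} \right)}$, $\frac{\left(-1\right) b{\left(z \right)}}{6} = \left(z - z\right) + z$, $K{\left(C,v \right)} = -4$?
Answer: $- \frac{2430303751}{2703839761} \approx -0.89883$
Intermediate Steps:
$d{\left(p,t \right)} = 2 - p$
$b{\left(z \right)} = - 6 z$ ($b{\left(z \right)} = - 6 \left(\left(z - z\right) + z\right) = - 6 \left(0 + z\right) = - 6 z$)
$E{\left(y,S \right)} = 24 + y$ ($E{\left(y,S \right)} = y - -24 = y + 24 = 24 + y$)
$- \frac{438715}{486845} + \frac{E{\left(424,-627 \right)}}{194383} = - \frac{438715}{486845} + \frac{24 + 424}{194383} = \left(-438715\right) \frac{1}{486845} + 448 \cdot \frac{1}{194383} = - \frac{87743}{97369} + \frac{64}{27769} = - \frac{2430303751}{2703839761}$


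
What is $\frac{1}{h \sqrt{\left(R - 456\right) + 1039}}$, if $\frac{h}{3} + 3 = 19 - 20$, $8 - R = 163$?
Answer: $- \frac{\sqrt{107}}{2568} \approx -0.0040281$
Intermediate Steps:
$R = -155$ ($R = 8 - 163 = -155$)
$h = -12$ ($h = -9 + 3 \left(19 - 20\right) = -9 + 3 \left(-1\right) = -9 - 3 = -12$)
$\frac{1}{h \sqrt{\left(R - 456\right) + 1039}} = \frac{1}{\left(-12\right) \sqrt{\left(-155 - 456\right) + 1039}} = \frac{1}{\left(-12\right) \sqrt{-611 + 1039}} = \frac{1}{\left(-12\right) \sqrt{428}} = \frac{1}{\left(-12\right) 2 \sqrt{107}} = \frac{1}{\left(-24\right) \sqrt{107}} = - \frac{\sqrt{107}}{2568}$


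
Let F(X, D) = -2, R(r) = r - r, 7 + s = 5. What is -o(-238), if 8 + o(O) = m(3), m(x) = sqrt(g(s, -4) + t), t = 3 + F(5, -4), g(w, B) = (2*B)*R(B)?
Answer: 7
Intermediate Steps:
s = -2 (s = -7 + 5 = -2)
R(r) = 0
g(w, B) = 0 (g(w, B) = (2*B)*0 = 0)
t = 1 (t = 3 - 2 = 1)
m(x) = 1 (m(x) = sqrt(0 + 1) = sqrt(1) = 1)
o(O) = -7 (o(O) = -8 + 1 = -7)
-o(-238) = -1*(-7) = 7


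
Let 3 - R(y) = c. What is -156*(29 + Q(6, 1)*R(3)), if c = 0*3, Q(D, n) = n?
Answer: -4992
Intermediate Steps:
c = 0
R(y) = 3 (R(y) = 3 - 1*0 = 3 + 0 = 3)
-156*(29 + Q(6, 1)*R(3)) = -156*(29 + 1*3) = -156*(29 + 3) = -156*32 = -4992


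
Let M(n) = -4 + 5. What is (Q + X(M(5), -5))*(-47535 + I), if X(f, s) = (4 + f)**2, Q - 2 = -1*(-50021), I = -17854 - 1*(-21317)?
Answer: -2205715456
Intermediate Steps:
I = 3463 (I = -17854 + 21317 = 3463)
M(n) = 1
Q = 50023 (Q = 2 - 1*(-50021) = 2 + 50021 = 50023)
(Q + X(M(5), -5))*(-47535 + I) = (50023 + (4 + 1)**2)*(-47535 + 3463) = (50023 + 5**2)*(-44072) = (50023 + 25)*(-44072) = 50048*(-44072) = -2205715456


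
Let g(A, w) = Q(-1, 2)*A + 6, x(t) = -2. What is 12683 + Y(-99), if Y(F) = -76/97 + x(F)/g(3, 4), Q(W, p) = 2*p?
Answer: 11071478/873 ≈ 12682.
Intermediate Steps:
g(A, w) = 6 + 4*A (g(A, w) = (2*2)*A + 6 = 4*A + 6 = 6 + 4*A)
Y(F) = -781/873 (Y(F) = -76/97 - 2/(6 + 4*3) = -76*1/97 - 2/(6 + 12) = -76/97 - 2/18 = -76/97 - 2*1/18 = -76/97 - ⅑ = -781/873)
12683 + Y(-99) = 12683 - 781/873 = 11071478/873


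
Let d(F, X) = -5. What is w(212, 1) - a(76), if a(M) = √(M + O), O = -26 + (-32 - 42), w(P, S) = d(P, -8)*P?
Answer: -1060 - 2*I*√6 ≈ -1060.0 - 4.899*I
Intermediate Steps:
w(P, S) = -5*P
O = -100 (O = -26 - 74 = -100)
a(M) = √(-100 + M) (a(M) = √(M - 100) = √(-100 + M))
w(212, 1) - a(76) = -5*212 - √(-100 + 76) = -1060 - √(-24) = -1060 - 2*I*√6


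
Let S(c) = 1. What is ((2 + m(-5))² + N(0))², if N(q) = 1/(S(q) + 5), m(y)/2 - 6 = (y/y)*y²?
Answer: 604028929/36 ≈ 1.6779e+7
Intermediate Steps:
m(y) = 12 + 2*y² (m(y) = 12 + 2*((y/y)*y²) = 12 + 2*(1*y²) = 12 + 2*y²)
N(q) = ⅙ (N(q) = 1/(1 + 5) = 1/6 = ⅙)
((2 + m(-5))² + N(0))² = ((2 + (12 + 2*(-5)²))² + ⅙)² = ((2 + (12 + 2*25))² + ⅙)² = ((2 + (12 + 50))² + ⅙)² = ((2 + 62)² + ⅙)² = (64² + ⅙)² = (4096 + ⅙)² = (24577/6)² = 604028929/36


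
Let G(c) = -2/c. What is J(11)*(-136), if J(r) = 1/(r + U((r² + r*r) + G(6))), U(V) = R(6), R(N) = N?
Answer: -8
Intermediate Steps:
U(V) = 6
J(r) = 1/(6 + r) (J(r) = 1/(r + 6) = 1/(6 + r))
J(11)*(-136) = -136/(6 + 11) = -136/17 = (1/17)*(-136) = -8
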